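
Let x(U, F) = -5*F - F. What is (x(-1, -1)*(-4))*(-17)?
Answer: 408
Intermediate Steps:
x(U, F) = -6*F
(x(-1, -1)*(-4))*(-17) = (-6*(-1)*(-4))*(-17) = (6*(-4))*(-17) = -24*(-17) = 408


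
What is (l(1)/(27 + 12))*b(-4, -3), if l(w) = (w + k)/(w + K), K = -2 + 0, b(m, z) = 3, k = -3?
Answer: 2/13 ≈ 0.15385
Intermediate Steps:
K = -2
l(w) = (-3 + w)/(-2 + w) (l(w) = (w - 3)/(w - 2) = (-3 + w)/(-2 + w))
(l(1)/(27 + 12))*b(-4, -3) = (((-3 + 1)/(-2 + 1))/(27 + 12))*3 = ((-2/(-1))/39)*3 = (-1*(-2)*(1/39))*3 = (2*(1/39))*3 = (2/39)*3 = 2/13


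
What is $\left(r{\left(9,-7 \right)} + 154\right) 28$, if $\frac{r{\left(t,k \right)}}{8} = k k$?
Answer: $15288$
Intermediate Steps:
$r{\left(t,k \right)} = 8 k^{2}$ ($r{\left(t,k \right)} = 8 k k = 8 k^{2}$)
$\left(r{\left(9,-7 \right)} + 154\right) 28 = \left(8 \left(-7\right)^{2} + 154\right) 28 = \left(8 \cdot 49 + 154\right) 28 = \left(392 + 154\right) 28 = 546 \cdot 28 = 15288$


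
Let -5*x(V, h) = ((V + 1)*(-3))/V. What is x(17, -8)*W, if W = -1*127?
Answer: -6858/85 ≈ -80.682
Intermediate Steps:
x(V, h) = -(-3 - 3*V)/(5*V) (x(V, h) = -(V + 1)*(-3)/(5*V) = -(1 + V)*(-3)/(5*V) = -(-3 - 3*V)/(5*V))
W = -127
x(17, -8)*W = ((⅗)*(1 + 17)/17)*(-127) = ((⅗)*(1/17)*18)*(-127) = (54/85)*(-127) = -6858/85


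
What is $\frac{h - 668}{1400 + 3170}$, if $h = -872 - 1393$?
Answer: $- \frac{2933}{4570} \approx -0.64179$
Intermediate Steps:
$h = -2265$
$\frac{h - 668}{1400 + 3170} = \frac{-2265 - 668}{1400 + 3170} = - \frac{2933}{4570}$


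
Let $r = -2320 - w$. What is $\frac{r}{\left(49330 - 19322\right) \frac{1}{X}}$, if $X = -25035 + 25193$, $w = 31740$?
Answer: $- \frac{672685}{3751} \approx -179.33$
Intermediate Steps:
$X = 158$
$r = -34060$ ($r = -2320 - 31740 = -34060$)
$\frac{r}{\left(49330 - 19322\right) \frac{1}{X}} = - \frac{34060}{\left(49330 - 19322\right) \frac{1}{158}} = - \frac{34060}{30008 \cdot \frac{1}{158}} = - \frac{34060}{\frac{15004}{79}} = \left(-34060\right) \frac{79}{15004} = - \frac{672685}{3751}$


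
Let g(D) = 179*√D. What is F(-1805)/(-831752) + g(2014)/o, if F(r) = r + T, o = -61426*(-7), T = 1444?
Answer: 361/831752 + 179*√2014/429982 ≈ 0.019116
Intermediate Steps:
o = 429982
F(r) = 1444 + r (F(r) = r + 1444 = 1444 + r)
F(-1805)/(-831752) + g(2014)/o = (1444 - 1805)/(-831752) + (179*√2014)/429982 = -361*(-1/831752) + (179*√2014)*(1/429982) = 361/831752 + 179*√2014/429982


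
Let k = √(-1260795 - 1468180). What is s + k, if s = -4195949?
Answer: -4195949 + 5*I*√109159 ≈ -4.196e+6 + 1652.0*I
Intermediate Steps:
k = 5*I*√109159 (k = √(-2728975) = 5*I*√109159 ≈ 1652.0*I)
s + k = -4195949 + 5*I*√109159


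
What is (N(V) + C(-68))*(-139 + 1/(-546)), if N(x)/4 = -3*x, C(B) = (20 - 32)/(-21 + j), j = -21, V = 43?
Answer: 136990475/1911 ≈ 71685.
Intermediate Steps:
C(B) = 2/7 (C(B) = (20 - 32)/(-21 - 21) = -12/(-42) = -12*(-1/42) = 2/7)
N(x) = -12*x (N(x) = 4*(-3*x) = -12*x)
(N(V) + C(-68))*(-139 + 1/(-546)) = (-12*43 + 2/7)*(-139 + 1/(-546)) = (-516 + 2/7)*(-139 - 1/546) = -3610/7*(-75895/546) = 136990475/1911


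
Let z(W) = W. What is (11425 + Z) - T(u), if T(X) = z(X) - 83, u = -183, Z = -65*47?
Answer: 8636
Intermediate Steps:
Z = -3055
T(X) = -83 + X (T(X) = X - 83 = -83 + X)
(11425 + Z) - T(u) = (11425 - 3055) - (-83 - 183) = 8370 - 1*(-266) = 8370 + 266 = 8636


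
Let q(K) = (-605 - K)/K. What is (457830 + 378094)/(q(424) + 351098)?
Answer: 354431776/148864523 ≈ 2.3809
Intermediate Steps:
q(K) = (-605 - K)/K
(457830 + 378094)/(q(424) + 351098) = (457830 + 378094)/((-605 - 1*424)/424 + 351098) = 835924/((-605 - 424)/424 + 351098) = 835924/((1/424)*(-1029) + 351098) = 835924/(-1029/424 + 351098) = 835924/(148864523/424) = 835924*(424/148864523) = 354431776/148864523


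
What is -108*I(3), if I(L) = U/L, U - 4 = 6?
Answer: -360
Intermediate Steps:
U = 10 (U = 4 + 6 = 10)
I(L) = 10/L
-108*I(3) = -1080/3 = -108*10/3 = -360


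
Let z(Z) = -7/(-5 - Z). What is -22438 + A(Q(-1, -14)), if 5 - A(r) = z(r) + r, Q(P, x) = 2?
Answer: -22436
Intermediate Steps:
A(r) = 5 - r - 7/(5 + r) (A(r) = 5 - (7/(5 + r) + r) = 5 - (r + 7/(5 + r)) = 5 + (-r - 7/(5 + r)) = 5 - r - 7/(5 + r))
-22438 + A(Q(-1, -14)) = -22438 + (18 - 1*2²)/(5 + 2) = -22438 + (18 - 1*4)/7 = -22438 + (18 - 4)/7 = -22438 + (⅐)*14 = -22438 + 2 = -22436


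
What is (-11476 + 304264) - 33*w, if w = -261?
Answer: 301401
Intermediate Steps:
(-11476 + 304264) - 33*w = (-11476 + 304264) - 33*(-261) = 292788 + 8613 = 301401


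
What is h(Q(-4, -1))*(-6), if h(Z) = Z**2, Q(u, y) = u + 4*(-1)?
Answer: -384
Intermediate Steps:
Q(u, y) = -4 + u (Q(u, y) = u - 4 = -4 + u)
h(Q(-4, -1))*(-6) = (-4 - 4)**2*(-6) = (-8)**2*(-6) = 64*(-6) = -384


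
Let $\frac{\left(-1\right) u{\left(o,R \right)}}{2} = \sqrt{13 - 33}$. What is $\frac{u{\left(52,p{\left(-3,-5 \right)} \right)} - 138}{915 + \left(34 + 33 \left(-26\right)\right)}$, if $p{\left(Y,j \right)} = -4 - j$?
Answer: $- \frac{138}{91} - \frac{4 i \sqrt{5}}{91} \approx -1.5165 - 0.098289 i$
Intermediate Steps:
$u{\left(o,R \right)} = - 4 i \sqrt{5}$ ($u{\left(o,R \right)} = - 2 \sqrt{13 - 33} = - 2 \sqrt{-20} = - 2 \cdot 2 i \sqrt{5} = - 4 i \sqrt{5}$)
$\frac{u{\left(52,p{\left(-3,-5 \right)} \right)} - 138}{915 + \left(34 + 33 \left(-26\right)\right)} = \frac{- 4 i \sqrt{5} - 138}{915 + \left(34 + 33 \left(-26\right)\right)} = \frac{- 4 i \sqrt{5} - 138}{915 + \left(34 - 858\right)} = \frac{-138 - 4 i \sqrt{5}}{915 - 824} = \frac{-138 - 4 i \sqrt{5}}{91} = \left(-138 - 4 i \sqrt{5}\right) \frac{1}{91} = - \frac{138}{91} - \frac{4 i \sqrt{5}}{91}$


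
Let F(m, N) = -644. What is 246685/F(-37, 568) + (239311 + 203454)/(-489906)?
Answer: -3562870655/9279396 ≈ -383.96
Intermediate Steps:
246685/F(-37, 568) + (239311 + 203454)/(-489906) = 246685/(-644) + (239311 + 203454)/(-489906) = 246685*(-1/644) + 442765*(-1/489906) = -246685/644 - 26045/28818 = -3562870655/9279396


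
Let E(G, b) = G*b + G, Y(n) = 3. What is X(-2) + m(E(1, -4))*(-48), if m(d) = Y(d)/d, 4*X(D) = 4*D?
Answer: 46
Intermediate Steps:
X(D) = D (X(D) = (4*D)/4 = D)
E(G, b) = G + G*b
m(d) = 3/d
X(-2) + m(E(1, -4))*(-48) = -2 + (3/((1*(1 - 4))))*(-48) = -2 + (3/((1*(-3))))*(-48) = -2 + (3/(-3))*(-48) = -2 + (3*(-⅓))*(-48) = -2 - 1*(-48) = -2 + 48 = 46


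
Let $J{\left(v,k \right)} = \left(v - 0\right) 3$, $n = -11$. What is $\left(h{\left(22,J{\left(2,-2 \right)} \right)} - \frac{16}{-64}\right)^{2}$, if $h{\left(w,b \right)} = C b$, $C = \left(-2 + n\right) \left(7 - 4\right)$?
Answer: $\frac{874225}{16} \approx 54639.0$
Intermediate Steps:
$C = -39$ ($C = \left(-2 - 11\right) \left(7 - 4\right) = \left(-13\right) 3 = -39$)
$J{\left(v,k \right)} = 3 v$ ($J{\left(v,k \right)} = \left(v + 0\right) 3 = v 3 = 3 v$)
$h{\left(w,b \right)} = - 39 b$
$\left(h{\left(22,J{\left(2,-2 \right)} \right)} - \frac{16}{-64}\right)^{2} = \left(- 39 \cdot 3 \cdot 2 - \frac{16}{-64}\right)^{2} = \left(\left(-39\right) 6 - - \frac{1}{4}\right)^{2} = \left(-234 + \frac{1}{4}\right)^{2} = \left(- \frac{935}{4}\right)^{2} = \frac{874225}{16}$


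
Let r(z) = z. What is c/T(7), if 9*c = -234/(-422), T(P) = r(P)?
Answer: 13/1477 ≈ 0.0088016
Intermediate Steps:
T(P) = P
c = 13/211 (c = (-234/(-422))/9 = (-234*(-1/422))/9 = (⅑)*(117/211) = 13/211 ≈ 0.061611)
c/T(7) = (13/211)/7 = (13/211)*(⅐) = 13/1477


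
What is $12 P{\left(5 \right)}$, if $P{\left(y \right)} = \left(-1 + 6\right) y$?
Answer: $300$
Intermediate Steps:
$P{\left(y \right)} = 5 y$
$12 P{\left(5 \right)} = 12 \cdot 5 \cdot 5 = 12 \cdot 25 = 300$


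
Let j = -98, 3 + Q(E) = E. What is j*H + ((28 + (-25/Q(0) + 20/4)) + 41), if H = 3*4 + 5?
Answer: -4751/3 ≈ -1583.7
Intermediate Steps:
Q(E) = -3 + E
H = 17 (H = 12 + 5 = 17)
j*H + ((28 + (-25/Q(0) + 20/4)) + 41) = -98*17 + ((28 + (-25/(-3 + 0) + 20/4)) + 41) = -1666 + ((28 + (-25/(-3) + 20*(¼))) + 41) = -1666 + ((28 + (-25*(-⅓) + 5)) + 41) = -1666 + ((28 + (25/3 + 5)) + 41) = -1666 + ((28 + 40/3) + 41) = -1666 + (124/3 + 41) = -1666 + 247/3 = -4751/3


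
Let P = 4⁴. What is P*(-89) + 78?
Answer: -22706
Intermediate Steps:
P = 256
P*(-89) + 78 = 256*(-89) + 78 = -22784 + 78 = -22706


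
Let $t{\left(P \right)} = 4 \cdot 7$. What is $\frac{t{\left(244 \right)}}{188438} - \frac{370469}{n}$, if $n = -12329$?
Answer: $\frac{34905391317}{1161626051} \approx 30.049$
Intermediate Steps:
$t{\left(P \right)} = 28$
$\frac{t{\left(244 \right)}}{188438} - \frac{370469}{n} = \frac{28}{188438} - \frac{370469}{-12329} = 28 \cdot \frac{1}{188438} - - \frac{370469}{12329} = \frac{14}{94219} + \frac{370469}{12329} = \frac{34905391317}{1161626051}$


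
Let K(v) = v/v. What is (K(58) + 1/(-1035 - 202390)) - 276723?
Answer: -56292172851/203425 ≈ -2.7672e+5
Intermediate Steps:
K(v) = 1
(K(58) + 1/(-1035 - 202390)) - 276723 = (1 + 1/(-1035 - 202390)) - 276723 = (1 + 1/(-203425)) - 276723 = (1 - 1/203425) - 276723 = 203424/203425 - 276723 = -56292172851/203425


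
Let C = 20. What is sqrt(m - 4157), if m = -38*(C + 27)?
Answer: I*sqrt(5943) ≈ 77.091*I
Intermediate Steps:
m = -1786 (m = -38*(20 + 27) = -38*47 = -1786)
sqrt(m - 4157) = sqrt(-1786 - 4157) = sqrt(-5943) = I*sqrt(5943)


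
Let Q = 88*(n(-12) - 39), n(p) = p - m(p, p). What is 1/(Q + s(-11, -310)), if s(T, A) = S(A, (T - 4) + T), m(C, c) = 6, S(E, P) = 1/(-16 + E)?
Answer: -326/1635217 ≈ -0.00019936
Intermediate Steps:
s(T, A) = 1/(-16 + A)
n(p) = -6 + p (n(p) = p - 1*6 = p - 6 = -6 + p)
Q = -5016 (Q = 88*((-6 - 12) - 39) = 88*(-18 - 39) = 88*(-57) = -5016)
1/(Q + s(-11, -310)) = 1/(-5016 + 1/(-16 - 310)) = 1/(-5016 + 1/(-326)) = 1/(-5016 - 1/326) = 1/(-1635217/326) = -326/1635217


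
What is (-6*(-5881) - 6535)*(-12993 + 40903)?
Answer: 802440410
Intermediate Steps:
(-6*(-5881) - 6535)*(-12993 + 40903) = (35286 - 6535)*27910 = 28751*27910 = 802440410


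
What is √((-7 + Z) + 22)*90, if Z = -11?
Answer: 180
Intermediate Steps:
√((-7 + Z) + 22)*90 = √((-7 - 11) + 22)*90 = √(-18 + 22)*90 = √4*90 = 2*90 = 180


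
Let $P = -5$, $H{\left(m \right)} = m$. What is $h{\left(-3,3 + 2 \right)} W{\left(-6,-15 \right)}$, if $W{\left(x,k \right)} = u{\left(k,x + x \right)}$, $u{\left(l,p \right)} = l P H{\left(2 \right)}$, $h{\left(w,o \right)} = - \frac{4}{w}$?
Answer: $200$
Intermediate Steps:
$u{\left(l,p \right)} = - 10 l$ ($u{\left(l,p \right)} = l \left(-5\right) 2 = - 5 l 2 = - 10 l$)
$W{\left(x,k \right)} = - 10 k$
$h{\left(-3,3 + 2 \right)} W{\left(-6,-15 \right)} = - \frac{4}{-3} \left(\left(-10\right) \left(-15\right)\right) = \left(-4\right) \left(- \frac{1}{3}\right) 150 = \frac{4}{3} \cdot 150 = 200$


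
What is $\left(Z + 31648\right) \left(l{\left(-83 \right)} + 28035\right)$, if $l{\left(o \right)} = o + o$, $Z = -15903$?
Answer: $438797405$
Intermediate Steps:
$l{\left(o \right)} = 2 o$
$\left(Z + 31648\right) \left(l{\left(-83 \right)} + 28035\right) = \left(-15903 + 31648\right) \left(2 \left(-83\right) + 28035\right) = 15745 \left(-166 + 28035\right) = 15745 \cdot 27869 = 438797405$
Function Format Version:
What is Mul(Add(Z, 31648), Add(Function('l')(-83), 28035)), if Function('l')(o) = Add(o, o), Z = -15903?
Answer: 438797405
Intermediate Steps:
Function('l')(o) = Mul(2, o)
Mul(Add(Z, 31648), Add(Function('l')(-83), 28035)) = Mul(Add(-15903, 31648), Add(Mul(2, -83), 28035)) = Mul(15745, Add(-166, 28035)) = Mul(15745, 27869) = 438797405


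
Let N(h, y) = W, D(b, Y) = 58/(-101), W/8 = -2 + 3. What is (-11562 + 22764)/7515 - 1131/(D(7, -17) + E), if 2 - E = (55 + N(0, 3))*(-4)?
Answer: -21174799/7124220 ≈ -2.9722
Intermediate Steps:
W = 8 (W = 8*(-2 + 3) = 8*1 = 8)
D(b, Y) = -58/101 (D(b, Y) = 58*(-1/101) = -58/101)
N(h, y) = 8
E = 254 (E = 2 - (55 + 8)*(-4) = 2 - 63*(-4) = 2 - 1*(-252) = 2 + 252 = 254)
(-11562 + 22764)/7515 - 1131/(D(7, -17) + E) = (-11562 + 22764)/7515 - 1131/(-58/101 + 254) = 11202*(1/7515) - 1131/25596/101 = 3734/2505 - 1131*101/25596 = 3734/2505 - 38077/8532 = -21174799/7124220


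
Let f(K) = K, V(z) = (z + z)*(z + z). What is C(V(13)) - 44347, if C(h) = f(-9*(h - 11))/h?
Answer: -29984557/676 ≈ -44356.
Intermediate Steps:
V(z) = 4*z² (V(z) = (2*z)*(2*z) = 4*z²)
C(h) = (99 - 9*h)/h (C(h) = (-9*(h - 11))/h = (-9*(-11 + h))/h = (99 - 9*h)/h)
C(V(13)) - 44347 = (-9 + 99/((4*13²))) - 44347 = (-9 + 99/((4*169))) - 44347 = (-9 + 99/676) - 44347 = -5985/676 - 44347 = -29984557/676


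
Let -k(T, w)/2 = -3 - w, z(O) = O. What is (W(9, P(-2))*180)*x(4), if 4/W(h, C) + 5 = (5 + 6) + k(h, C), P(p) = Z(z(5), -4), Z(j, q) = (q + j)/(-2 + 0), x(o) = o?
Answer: 2880/11 ≈ 261.82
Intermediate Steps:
k(T, w) = 6 + 2*w (k(T, w) = -2*(-3 - w) = 6 + 2*w)
Z(j, q) = -j/2 - q/2 (Z(j, q) = (j + q)/(-2) = (j + q)*(-1/2) = -j/2 - q/2)
P(p) = -1/2 (P(p) = -1/2*5 - 1/2*(-4) = -5/2 + 2 = -1/2)
W(h, C) = 4/(12 + 2*C) (W(h, C) = 4/(-5 + ((5 + 6) + (6 + 2*C))) = 4/(-5 + (11 + (6 + 2*C))) = 4/(-5 + (17 + 2*C)) = 4/(12 + 2*C))
(W(9, P(-2))*180)*x(4) = ((2/(6 - 1/2))*180)*4 = ((2/(11/2))*180)*4 = ((2*(2/11))*180)*4 = ((4/11)*180)*4 = (720/11)*4 = 2880/11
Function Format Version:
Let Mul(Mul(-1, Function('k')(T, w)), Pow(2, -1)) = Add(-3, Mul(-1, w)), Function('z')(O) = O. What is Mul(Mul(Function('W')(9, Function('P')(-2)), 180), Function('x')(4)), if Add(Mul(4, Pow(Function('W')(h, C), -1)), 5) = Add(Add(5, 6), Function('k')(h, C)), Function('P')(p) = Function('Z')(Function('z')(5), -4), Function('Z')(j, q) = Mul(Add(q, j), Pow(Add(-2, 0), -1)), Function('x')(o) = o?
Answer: Rational(2880, 11) ≈ 261.82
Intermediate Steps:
Function('k')(T, w) = Add(6, Mul(2, w)) (Function('k')(T, w) = Mul(-2, Add(-3, Mul(-1, w))) = Add(6, Mul(2, w)))
Function('Z')(j, q) = Add(Mul(Rational(-1, 2), j), Mul(Rational(-1, 2), q)) (Function('Z')(j, q) = Mul(Add(j, q), Pow(-2, -1)) = Mul(Add(j, q), Rational(-1, 2)) = Add(Mul(Rational(-1, 2), j), Mul(Rational(-1, 2), q)))
Function('P')(p) = Rational(-1, 2) (Function('P')(p) = Add(Mul(Rational(-1, 2), 5), Mul(Rational(-1, 2), -4)) = Add(Rational(-5, 2), 2) = Rational(-1, 2))
Function('W')(h, C) = Mul(4, Pow(Add(12, Mul(2, C)), -1)) (Function('W')(h, C) = Mul(4, Pow(Add(-5, Add(Add(5, 6), Add(6, Mul(2, C)))), -1)) = Mul(4, Pow(Add(-5, Add(11, Add(6, Mul(2, C)))), -1)) = Mul(4, Pow(Add(-5, Add(17, Mul(2, C))), -1)) = Mul(4, Pow(Add(12, Mul(2, C)), -1)))
Mul(Mul(Function('W')(9, Function('P')(-2)), 180), Function('x')(4)) = Mul(Mul(Mul(2, Pow(Add(6, Rational(-1, 2)), -1)), 180), 4) = Mul(Mul(Mul(2, Pow(Rational(11, 2), -1)), 180), 4) = Mul(Mul(Mul(2, Rational(2, 11)), 180), 4) = Mul(Mul(Rational(4, 11), 180), 4) = Mul(Rational(720, 11), 4) = Rational(2880, 11)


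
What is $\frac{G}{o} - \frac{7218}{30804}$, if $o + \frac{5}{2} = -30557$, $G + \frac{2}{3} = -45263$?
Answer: $\frac{1173723517}{941354838} \approx 1.2468$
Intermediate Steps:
$G = - \frac{135791}{3}$ ($G = - \frac{2}{3} - 45263 = - \frac{135791}{3} \approx -45264.0$)
$o = - \frac{61119}{2}$ ($o = - \frac{5}{2} - 30557 = - \frac{61119}{2} \approx -30560.0$)
$\frac{G}{o} - \frac{7218}{30804} = - \frac{135791}{3 \left(- \frac{61119}{2}\right)} - \frac{7218}{30804} = \left(- \frac{135791}{3}\right) \left(- \frac{2}{61119}\right) - \frac{1203}{5134} = \frac{271582}{183357} - \frac{1203}{5134} = \frac{1173723517}{941354838}$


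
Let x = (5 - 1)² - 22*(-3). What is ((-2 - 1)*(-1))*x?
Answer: 246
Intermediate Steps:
x = 82 (x = 4² + 66 = 16 + 66 = 82)
((-2 - 1)*(-1))*x = ((-2 - 1)*(-1))*82 = -3*(-1)*82 = 3*82 = 246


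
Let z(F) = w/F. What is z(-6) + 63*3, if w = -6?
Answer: 190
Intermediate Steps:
z(F) = -6/F
z(-6) + 63*3 = -6/(-6) + 63*3 = -6*(-⅙) + 189 = 1 + 189 = 190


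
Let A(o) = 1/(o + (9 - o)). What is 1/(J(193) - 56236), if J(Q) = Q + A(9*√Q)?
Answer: -9/504386 ≈ -1.7843e-5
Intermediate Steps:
A(o) = ⅑ (A(o) = 1/9 = ⅑)
J(Q) = ⅑ + Q (J(Q) = Q + ⅑ = ⅑ + Q)
1/(J(193) - 56236) = 1/((⅑ + 193) - 56236) = 1/(1738/9 - 56236) = 1/(-504386/9) = -9/504386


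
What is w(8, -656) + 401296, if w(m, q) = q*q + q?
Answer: 830976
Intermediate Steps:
w(m, q) = q + q**2 (w(m, q) = q**2 + q = q + q**2)
w(8, -656) + 401296 = -656*(1 - 656) + 401296 = -656*(-655) + 401296 = 429680 + 401296 = 830976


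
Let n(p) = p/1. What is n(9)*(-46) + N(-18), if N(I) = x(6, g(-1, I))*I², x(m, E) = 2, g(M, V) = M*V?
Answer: 234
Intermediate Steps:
n(p) = p (n(p) = p*1 = p)
N(I) = 2*I²
n(9)*(-46) + N(-18) = 9*(-46) + 2*(-18)² = -414 + 2*324 = -414 + 648 = 234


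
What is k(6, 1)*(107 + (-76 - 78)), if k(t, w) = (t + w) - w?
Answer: -282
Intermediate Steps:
k(t, w) = t
k(6, 1)*(107 + (-76 - 78)) = 6*(107 + (-76 - 78)) = 6*(107 - 154) = 6*(-47) = -282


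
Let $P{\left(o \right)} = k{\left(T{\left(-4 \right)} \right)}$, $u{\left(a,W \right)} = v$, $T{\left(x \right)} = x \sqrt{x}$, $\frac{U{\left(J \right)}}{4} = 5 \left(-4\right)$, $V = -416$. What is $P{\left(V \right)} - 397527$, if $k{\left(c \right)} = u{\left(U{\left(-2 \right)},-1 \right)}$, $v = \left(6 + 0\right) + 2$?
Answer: $-397519$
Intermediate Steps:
$v = 8$ ($v = 6 + 2 = 8$)
$U{\left(J \right)} = -80$ ($U{\left(J \right)} = 4 \cdot 5 \left(-4\right) = 4 \left(-20\right) = -80$)
$T{\left(x \right)} = x^{\frac{3}{2}}$
$u{\left(a,W \right)} = 8$
$k{\left(c \right)} = 8$
$P{\left(o \right)} = 8$
$P{\left(V \right)} - 397527 = 8 - 397527 = -397519$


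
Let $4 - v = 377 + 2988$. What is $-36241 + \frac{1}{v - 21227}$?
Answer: $- \frac{891093709}{24588} \approx -36241.0$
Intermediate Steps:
$v = -3361$ ($v = 4 - \left(377 + 2988\right) = 4 - 3365 = -3361$)
$-36241 + \frac{1}{v - 21227} = -36241 + \frac{1}{-3361 - 21227} = -36241 + \frac{1}{-24588} = -36241 - \frac{1}{24588} = - \frac{891093709}{24588}$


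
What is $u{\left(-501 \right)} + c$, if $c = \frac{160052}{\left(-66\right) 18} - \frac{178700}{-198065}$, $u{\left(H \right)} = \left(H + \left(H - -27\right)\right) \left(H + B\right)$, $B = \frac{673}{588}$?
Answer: $\frac{160502568911833}{329421708} \approx 4.8723 \cdot 10^{5}$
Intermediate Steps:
$B = \frac{673}{588}$ ($B = 673 \cdot \frac{1}{588} = \frac{673}{588} \approx 1.1446$)
$u{\left(H \right)} = \left(27 + 2 H\right) \left(\frac{673}{588} + H\right)$ ($u{\left(H \right)} = \left(H + \left(H - -27\right)\right) \left(H + \frac{673}{588}\right) = \left(H + \left(H + 27\right)\right) \left(\frac{673}{588} + H\right) = \left(H + \left(27 + H\right)\right) \left(\frac{673}{588} + H\right) = \left(27 + 2 H\right) \left(\frac{673}{588} + H\right)$)
$c = - \frac{1574420189}{11765061}$ ($c = \frac{160052}{-1188} - - \frac{35740}{39613} = 160052 \left(- \frac{1}{1188}\right) + \frac{35740}{39613} = - \frac{40013}{297} + \frac{35740}{39613} = - \frac{1574420189}{11765061} \approx -133.82$)
$u{\left(-501 \right)} + c = \left(\frac{6057}{196} + 2 \left(-501\right)^{2} + \frac{8611}{294} \left(-501\right)\right) - \frac{1574420189}{11765061} = \left(\frac{6057}{196} + 2 \cdot 251001 - \frac{1438037}{98}\right) - \frac{1574420189}{11765061} = \left(\frac{6057}{196} + 502002 - \frac{1438037}{98}\right) - \frac{1574420189}{11765061} = \frac{95522375}{196} - \frac{1574420189}{11765061} = \frac{160502568911833}{329421708}$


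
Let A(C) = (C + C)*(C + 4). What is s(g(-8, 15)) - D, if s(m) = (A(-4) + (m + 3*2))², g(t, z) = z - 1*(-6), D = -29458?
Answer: 30187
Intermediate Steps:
g(t, z) = 6 + z (g(t, z) = z + 6 = 6 + z)
A(C) = 2*C*(4 + C) (A(C) = (2*C)*(4 + C) = 2*C*(4 + C))
s(m) = (6 + m)² (s(m) = (2*(-4)*(4 - 4) + (m + 3*2))² = (2*(-4)*0 + (m + 6))² = (0 + (6 + m))² = (6 + m)²)
s(g(-8, 15)) - D = (6 + (6 + 15))² - 1*(-29458) = (6 + 21)² + 29458 = 27² + 29458 = 729 + 29458 = 30187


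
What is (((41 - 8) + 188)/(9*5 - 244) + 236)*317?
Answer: 14817531/199 ≈ 74460.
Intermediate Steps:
(((41 - 8) + 188)/(9*5 - 244) + 236)*317 = ((33 + 188)/(45 - 244) + 236)*317 = (221/(-199) + 236)*317 = (221*(-1/199) + 236)*317 = (-221/199 + 236)*317 = (46743/199)*317 = 14817531/199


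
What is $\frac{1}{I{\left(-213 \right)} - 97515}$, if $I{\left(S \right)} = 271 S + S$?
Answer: $- \frac{1}{155451} \approx -6.4329 \cdot 10^{-6}$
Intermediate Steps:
$I{\left(S \right)} = 272 S$
$\frac{1}{I{\left(-213 \right)} - 97515} = \frac{1}{272 \left(-213\right) - 97515} = \frac{1}{-57936 - 97515} = \frac{1}{-155451} = - \frac{1}{155451}$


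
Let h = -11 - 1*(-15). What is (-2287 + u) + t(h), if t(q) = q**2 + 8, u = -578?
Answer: -2841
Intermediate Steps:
h = 4 (h = -11 + 15 = 4)
t(q) = 8 + q**2
(-2287 + u) + t(h) = (-2287 - 578) + (8 + 4**2) = -2865 + (8 + 16) = -2865 + 24 = -2841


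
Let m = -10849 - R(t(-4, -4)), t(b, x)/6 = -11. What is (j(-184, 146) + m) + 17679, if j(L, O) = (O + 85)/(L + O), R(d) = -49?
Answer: 261171/38 ≈ 6872.9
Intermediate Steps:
t(b, x) = -66 (t(b, x) = 6*(-11) = -66)
j(L, O) = (85 + O)/(L + O)
m = -10800 (m = -10849 - 1*(-49) = -10849 + 49 = -10800)
(j(-184, 146) + m) + 17679 = ((85 + 146)/(-184 + 146) - 10800) + 17679 = (231/(-38) - 10800) + 17679 = (-1/38*231 - 10800) + 17679 = (-231/38 - 10800) + 17679 = -410631/38 + 17679 = 261171/38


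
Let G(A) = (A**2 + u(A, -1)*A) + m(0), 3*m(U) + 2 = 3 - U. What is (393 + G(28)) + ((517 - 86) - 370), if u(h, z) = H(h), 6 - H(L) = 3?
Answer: 3967/3 ≈ 1322.3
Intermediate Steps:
H(L) = 3 (H(L) = 6 - 1*3 = 6 - 3 = 3)
u(h, z) = 3
m(U) = 1/3 - U/3 (m(U) = -2/3 + (3 - U)/3 = -2/3 + (1 - U/3) = 1/3 - U/3)
G(A) = 1/3 + A**2 + 3*A (G(A) = (A**2 + 3*A) + (1/3 - 1/3*0) = (A**2 + 3*A) + (1/3 + 0) = (A**2 + 3*A) + 1/3 = 1/3 + A**2 + 3*A)
(393 + G(28)) + ((517 - 86) - 370) = (393 + (1/3 + 28**2 + 3*28)) + ((517 - 86) - 370) = (393 + (1/3 + 784 + 84)) + (431 - 370) = (393 + 2605/3) + 61 = 3784/3 + 61 = 3967/3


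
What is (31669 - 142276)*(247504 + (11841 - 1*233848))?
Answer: -2820146679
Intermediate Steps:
(31669 - 142276)*(247504 + (11841 - 1*233848)) = -110607*(247504 + (11841 - 233848)) = -110607*(247504 - 222007) = -110607*25497 = -2820146679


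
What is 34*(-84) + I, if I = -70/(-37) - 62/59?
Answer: -6232812/2183 ≈ -2855.2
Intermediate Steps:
I = 1836/2183 (I = -70*(-1/37) - 62*1/59 = 70/37 - 62/59 = 1836/2183 ≈ 0.84104)
34*(-84) + I = 34*(-84) + 1836/2183 = -2856 + 1836/2183 = -6232812/2183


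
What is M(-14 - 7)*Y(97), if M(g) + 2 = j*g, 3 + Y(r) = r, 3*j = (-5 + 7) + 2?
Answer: -2820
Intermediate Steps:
j = 4/3 (j = ((-5 + 7) + 2)/3 = (2 + 2)/3 = (⅓)*4 = 4/3 ≈ 1.3333)
Y(r) = -3 + r
M(g) = -2 + 4*g/3
M(-14 - 7)*Y(97) = (-2 + 4*(-14 - 7)/3)*(-3 + 97) = (-2 + (4/3)*(-21))*94 = (-2 - 28)*94 = -30*94 = -2820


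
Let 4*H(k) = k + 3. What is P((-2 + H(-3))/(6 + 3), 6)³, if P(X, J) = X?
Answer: -8/729 ≈ -0.010974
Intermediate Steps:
H(k) = ¾ + k/4 (H(k) = (k + 3)/4 = (3 + k)/4 = ¾ + k/4)
P((-2 + H(-3))/(6 + 3), 6)³ = ((-2 + (¾ + (¼)*(-3)))/(6 + 3))³ = ((-2 + (¾ - ¾))/9)³ = ((-2 + 0)*(⅑))³ = (-2*⅑)³ = (-2/9)³ = -8/729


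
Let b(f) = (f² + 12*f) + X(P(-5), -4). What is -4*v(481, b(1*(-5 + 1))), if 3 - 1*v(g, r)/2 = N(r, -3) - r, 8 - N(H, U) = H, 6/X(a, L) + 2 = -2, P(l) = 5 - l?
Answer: 576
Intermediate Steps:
X(a, L) = -3/2 (X(a, L) = 6/(-2 - 2) = 6/(-4) = 6*(-¼) = -3/2)
N(H, U) = 8 - H
b(f) = -3/2 + f² + 12*f (b(f) = (f² + 12*f) - 3/2 = -3/2 + f² + 12*f)
v(g, r) = -10 + 4*r (v(g, r) = 6 - 2*((8 - r) - r) = 6 - 2*(8 - 2*r) = 6 + (-16 + 4*r) = -10 + 4*r)
-4*v(481, b(1*(-5 + 1))) = -4*(-10 + 4*(-3/2 + (1*(-5 + 1))² + 12*(1*(-5 + 1)))) = -4*(-10 + 4*(-3/2 + (1*(-4))² + 12*(1*(-4)))) = -4*(-10 + 4*(-3/2 + (-4)² + 12*(-4))) = -4*(-10 + 4*(-3/2 + 16 - 48)) = -4*(-10 + 4*(-67/2)) = -4*(-10 - 134) = -4*(-144) = 576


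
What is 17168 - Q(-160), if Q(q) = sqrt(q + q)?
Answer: 17168 - 8*I*sqrt(5) ≈ 17168.0 - 17.889*I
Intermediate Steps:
Q(q) = sqrt(2)*sqrt(q) (Q(q) = sqrt(2*q) = sqrt(2)*sqrt(q))
17168 - Q(-160) = 17168 - sqrt(2)*sqrt(-160) = 17168 - sqrt(2)*4*I*sqrt(10) = 17168 - 8*I*sqrt(5)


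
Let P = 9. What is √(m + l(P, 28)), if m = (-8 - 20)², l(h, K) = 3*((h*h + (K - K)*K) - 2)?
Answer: √1021 ≈ 31.953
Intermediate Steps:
l(h, K) = -6 + 3*h² (l(h, K) = 3*((h² + 0*K) - 2) = 3*((h² + 0) - 2) = 3*(h² - 2) = 3*(-2 + h²) = -6 + 3*h²)
m = 784 (m = (-28)² = 784)
√(m + l(P, 28)) = √(784 + (-6 + 3*9²)) = √(784 + (-6 + 3*81)) = √(784 + (-6 + 243)) = √(784 + 237) = √1021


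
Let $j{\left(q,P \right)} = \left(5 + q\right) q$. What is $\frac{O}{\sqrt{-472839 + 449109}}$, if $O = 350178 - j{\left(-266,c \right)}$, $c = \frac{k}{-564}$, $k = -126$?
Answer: $- \frac{46792 i \sqrt{23730}}{3955} \approx - 1822.5 i$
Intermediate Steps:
$c = \frac{21}{94}$ ($c = - \frac{126}{-564} = \left(-126\right) \left(- \frac{1}{564}\right) = \frac{21}{94} \approx 0.2234$)
$j{\left(q,P \right)} = q \left(5 + q\right)$
$O = 280752$ ($O = 350178 - - 266 \left(5 - 266\right) = 350178 - \left(-266\right) \left(-261\right) = 350178 - 69426 = 280752$)
$\frac{O}{\sqrt{-472839 + 449109}} = \frac{280752}{\sqrt{-472839 + 449109}} = \frac{280752}{\sqrt{-23730}} = \frac{280752}{i \sqrt{23730}} = 280752 \left(- \frac{i \sqrt{23730}}{23730}\right) = - \frac{46792 i \sqrt{23730}}{3955}$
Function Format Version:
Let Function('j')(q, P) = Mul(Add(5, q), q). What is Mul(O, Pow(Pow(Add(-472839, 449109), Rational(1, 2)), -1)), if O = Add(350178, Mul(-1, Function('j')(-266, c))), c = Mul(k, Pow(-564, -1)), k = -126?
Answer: Mul(Rational(-46792, 3955), I, Pow(23730, Rational(1, 2))) ≈ Mul(-1822.5, I)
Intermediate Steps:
c = Rational(21, 94) (c = Mul(-126, Pow(-564, -1)) = Mul(-126, Rational(-1, 564)) = Rational(21, 94) ≈ 0.22340)
Function('j')(q, P) = Mul(q, Add(5, q))
O = 280752 (O = Add(350178, Mul(-1, Mul(-266, Add(5, -266)))) = Add(350178, Mul(-1, Mul(-266, -261))) = Add(350178, Mul(-1, 69426)) = Add(350178, -69426) = 280752)
Mul(O, Pow(Pow(Add(-472839, 449109), Rational(1, 2)), -1)) = Mul(280752, Pow(Pow(Add(-472839, 449109), Rational(1, 2)), -1)) = Mul(280752, Pow(Pow(-23730, Rational(1, 2)), -1)) = Mul(280752, Pow(Mul(I, Pow(23730, Rational(1, 2))), -1)) = Mul(280752, Mul(Rational(-1, 23730), I, Pow(23730, Rational(1, 2)))) = Mul(Rational(-46792, 3955), I, Pow(23730, Rational(1, 2)))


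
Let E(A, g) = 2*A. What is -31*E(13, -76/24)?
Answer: -806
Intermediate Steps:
-31*E(13, -76/24) = -62*13 = -31*26 = -806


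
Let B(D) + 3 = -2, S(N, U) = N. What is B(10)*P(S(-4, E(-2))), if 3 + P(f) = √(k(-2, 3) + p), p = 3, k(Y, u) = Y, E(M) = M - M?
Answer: 10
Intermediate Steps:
E(M) = 0
B(D) = -5 (B(D) = -3 - 2 = -5)
P(f) = -2 (P(f) = -3 + √(-2 + 3) = -3 + √1 = -3 + 1 = -2)
B(10)*P(S(-4, E(-2))) = -5*(-2) = 10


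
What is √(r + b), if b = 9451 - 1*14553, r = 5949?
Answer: 11*√7 ≈ 29.103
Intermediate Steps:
b = -5102 (b = 9451 - 14553 = -5102)
√(r + b) = √(5949 - 5102) = √847 = 11*√7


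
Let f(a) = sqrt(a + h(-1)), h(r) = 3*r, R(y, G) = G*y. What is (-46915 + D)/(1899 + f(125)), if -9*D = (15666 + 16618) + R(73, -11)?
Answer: -95734076/3606079 + 453716*sqrt(122)/32454711 ≈ -26.394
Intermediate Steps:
f(a) = sqrt(-3 + a) (f(a) = sqrt(a + 3*(-1)) = sqrt(a - 3) = sqrt(-3 + a))
D = -31481/9 (D = -((15666 + 16618) - 11*73)/9 = -(32284 - 803)/9 = -1/9*31481 = -31481/9 ≈ -3497.9)
(-46915 + D)/(1899 + f(125)) = (-46915 - 31481/9)/(1899 + sqrt(-3 + 125)) = -453716/(9*(1899 + sqrt(122)))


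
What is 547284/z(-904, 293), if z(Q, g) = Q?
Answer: -136821/226 ≈ -605.40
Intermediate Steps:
547284/z(-904, 293) = 547284/(-904) = 547284*(-1/904) = -136821/226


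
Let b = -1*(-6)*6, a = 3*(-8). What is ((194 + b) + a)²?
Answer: 42436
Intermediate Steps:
a = -24
b = 36 (b = 6*6 = 36)
((194 + b) + a)² = ((194 + 36) - 24)² = (230 - 24)² = 206² = 42436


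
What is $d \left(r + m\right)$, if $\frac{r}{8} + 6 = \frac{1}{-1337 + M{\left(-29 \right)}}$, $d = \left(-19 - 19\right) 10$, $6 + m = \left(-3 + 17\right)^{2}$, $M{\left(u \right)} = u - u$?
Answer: $- \frac{72141480}{1337} \approx -53958.0$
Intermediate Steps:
$M{\left(u \right)} = 0$
$m = 190$ ($m = -6 + \left(-3 + 17\right)^{2} = -6 + 14^{2} = -6 + 196 = 190$)
$d = -380$ ($d = \left(-38\right) 10 = -380$)
$r = - \frac{64184}{1337}$ ($r = -48 + \frac{8}{-1337 + 0} = -48 + \frac{8}{-1337} = -48 + 8 \left(- \frac{1}{1337}\right) = -48 - \frac{8}{1337} = - \frac{64184}{1337} \approx -48.006$)
$d \left(r + m\right) = - 380 \left(- \frac{64184}{1337} + 190\right) = \left(-380\right) \frac{189846}{1337} = - \frac{72141480}{1337}$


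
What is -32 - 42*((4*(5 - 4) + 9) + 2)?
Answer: -662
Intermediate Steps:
-32 - 42*((4*(5 - 4) + 9) + 2) = -32 - 42*((4*1 + 9) + 2) = -32 - 42*((4 + 9) + 2) = -32 - 42*(13 + 2) = -32 - 42*15 = -32 - 630 = -662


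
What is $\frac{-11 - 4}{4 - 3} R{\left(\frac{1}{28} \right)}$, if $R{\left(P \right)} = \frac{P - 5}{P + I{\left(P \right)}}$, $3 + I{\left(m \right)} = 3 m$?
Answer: $- \frac{417}{16} \approx -26.063$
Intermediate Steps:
$I{\left(m \right)} = -3 + 3 m$
$R{\left(P \right)} = \frac{-5 + P}{-3 + 4 P}$ ($R{\left(P \right)} = \frac{P - 5}{P + \left(-3 + 3 P\right)} = \frac{-5 + P}{-3 + 4 P}$)
$\frac{-11 - 4}{4 - 3} R{\left(\frac{1}{28} \right)} = \frac{-11 - 4}{4 - 3} \frac{-5 + \frac{1}{28}}{-3 + \frac{4}{28}} = - \frac{15}{1} \frac{-5 + \frac{1}{28}}{-3 + 4 \cdot \frac{1}{28}} = \left(-15\right) 1 \frac{1}{-3 + \frac{1}{7}} \left(- \frac{139}{28}\right) = - 15 \frac{1}{- \frac{20}{7}} \left(- \frac{139}{28}\right) = - 15 \left(\left(- \frac{7}{20}\right) \left(- \frac{139}{28}\right)\right) = \left(-15\right) \frac{139}{80} = - \frac{417}{16}$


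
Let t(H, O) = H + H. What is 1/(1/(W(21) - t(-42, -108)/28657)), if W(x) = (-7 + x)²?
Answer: 5616856/28657 ≈ 196.00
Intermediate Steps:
t(H, O) = 2*H
1/(1/(W(21) - t(-42, -108)/28657)) = 1/(1/((-7 + 21)² - 2*(-42)/28657)) = 1/(1/(14² - (-84)/28657)) = 1/(1/(196 - 1*(-84/28657))) = 1/(1/(196 + 84/28657)) = 1/(1/(5616856/28657)) = 1/(28657/5616856) = 5616856/28657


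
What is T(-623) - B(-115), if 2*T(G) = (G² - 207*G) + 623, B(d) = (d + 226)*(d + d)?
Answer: 568773/2 ≈ 2.8439e+5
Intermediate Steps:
B(d) = 2*d*(226 + d) (B(d) = (226 + d)*(2*d) = 2*d*(226 + d))
T(G) = 623/2 + G²/2 - 207*G/2 (T(G) = ((G² - 207*G) + 623)/2 = (623 + G² - 207*G)/2 = 623/2 + G²/2 - 207*G/2)
T(-623) - B(-115) = (623/2 + (½)*(-623)² - 207/2*(-623)) - 2*(-115)*(226 - 115) = (623/2 + (½)*388129 + 128961/2) - 2*(-115)*111 = (623/2 + 388129/2 + 128961/2) - 1*(-25530) = 517713/2 + 25530 = 568773/2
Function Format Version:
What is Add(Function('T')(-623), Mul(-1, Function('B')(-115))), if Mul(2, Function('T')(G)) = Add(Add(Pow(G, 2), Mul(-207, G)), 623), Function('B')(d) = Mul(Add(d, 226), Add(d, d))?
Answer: Rational(568773, 2) ≈ 2.8439e+5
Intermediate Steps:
Function('B')(d) = Mul(2, d, Add(226, d)) (Function('B')(d) = Mul(Add(226, d), Mul(2, d)) = Mul(2, d, Add(226, d)))
Function('T')(G) = Add(Rational(623, 2), Mul(Rational(1, 2), Pow(G, 2)), Mul(Rational(-207, 2), G)) (Function('T')(G) = Mul(Rational(1, 2), Add(Add(Pow(G, 2), Mul(-207, G)), 623)) = Mul(Rational(1, 2), Add(623, Pow(G, 2), Mul(-207, G))) = Add(Rational(623, 2), Mul(Rational(1, 2), Pow(G, 2)), Mul(Rational(-207, 2), G)))
Add(Function('T')(-623), Mul(-1, Function('B')(-115))) = Add(Add(Rational(623, 2), Mul(Rational(1, 2), Pow(-623, 2)), Mul(Rational(-207, 2), -623)), Mul(-1, Mul(2, -115, Add(226, -115)))) = Add(Add(Rational(623, 2), Mul(Rational(1, 2), 388129), Rational(128961, 2)), Mul(-1, Mul(2, -115, 111))) = Add(Add(Rational(623, 2), Rational(388129, 2), Rational(128961, 2)), Mul(-1, -25530)) = Add(Rational(517713, 2), 25530) = Rational(568773, 2)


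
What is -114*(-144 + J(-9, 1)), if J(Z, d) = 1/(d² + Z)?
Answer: 65721/4 ≈ 16430.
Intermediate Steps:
J(Z, d) = 1/(Z + d²)
-114*(-144 + J(-9, 1)) = -114*(-144 + 1/(-9 + 1²)) = -114*(-144 + 1/(-9 + 1)) = -114*(-144 + 1/(-8)) = -114*(-144 - ⅛) = -114*(-1153/8) = 65721/4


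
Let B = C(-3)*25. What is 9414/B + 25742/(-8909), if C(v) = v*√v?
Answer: -25742/8909 + 1046*I*√3/25 ≈ -2.8894 + 72.469*I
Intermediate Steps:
C(v) = v^(3/2)
B = -75*I*√3 (B = (-3)^(3/2)*25 = -3*I*√3*25 = -75*I*√3 ≈ -129.9*I)
9414/B + 25742/(-8909) = 9414/((-75*I*√3)) + 25742/(-8909) = 9414*(I*√3/225) + 25742*(-1/8909) = 1046*I*√3/25 - 25742/8909 = -25742/8909 + 1046*I*√3/25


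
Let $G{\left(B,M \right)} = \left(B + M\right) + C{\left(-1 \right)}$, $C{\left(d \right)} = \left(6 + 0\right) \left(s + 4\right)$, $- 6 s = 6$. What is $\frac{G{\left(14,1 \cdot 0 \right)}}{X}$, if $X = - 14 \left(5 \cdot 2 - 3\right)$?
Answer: $- \frac{16}{49} \approx -0.32653$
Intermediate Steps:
$s = -1$ ($s = \left(- \frac{1}{6}\right) 6 = -1$)
$X = -98$ ($X = - 14 \left(10 - 3\right) = \left(-14\right) 7 = -98$)
$C{\left(d \right)} = 18$ ($C{\left(d \right)} = \left(6 + 0\right) \left(-1 + 4\right) = 6 \cdot 3 = 18$)
$G{\left(B,M \right)} = 18 + B + M$ ($G{\left(B,M \right)} = \left(B + M\right) + 18 = 18 + B + M$)
$\frac{G{\left(14,1 \cdot 0 \right)}}{X} = \frac{18 + 14 + 1 \cdot 0}{-98} = \left(18 + 14 + 0\right) \left(- \frac{1}{98}\right) = 32 \left(- \frac{1}{98}\right) = - \frac{16}{49}$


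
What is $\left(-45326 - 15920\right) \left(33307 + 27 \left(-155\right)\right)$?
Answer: $-1783606012$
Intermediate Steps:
$\left(-45326 - 15920\right) \left(33307 + 27 \left(-155\right)\right) = - 61246 \left(33307 - 4185\right) = \left(-61246\right) 29122 = -1783606012$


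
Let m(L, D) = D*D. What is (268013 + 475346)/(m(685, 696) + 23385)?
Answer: 743359/507801 ≈ 1.4639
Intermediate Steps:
m(L, D) = D**2
(268013 + 475346)/(m(685, 696) + 23385) = (268013 + 475346)/(696**2 + 23385) = 743359/(484416 + 23385) = 743359/507801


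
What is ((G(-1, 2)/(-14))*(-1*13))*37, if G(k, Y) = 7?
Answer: 481/2 ≈ 240.50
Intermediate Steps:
((G(-1, 2)/(-14))*(-1*13))*37 = ((7/(-14))*(-1*13))*37 = ((7*(-1/14))*(-13))*37 = -½*(-13)*37 = (13/2)*37 = 481/2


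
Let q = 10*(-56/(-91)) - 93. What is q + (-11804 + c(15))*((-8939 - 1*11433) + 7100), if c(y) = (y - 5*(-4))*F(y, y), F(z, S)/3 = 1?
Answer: 2018497535/13 ≈ 1.5527e+8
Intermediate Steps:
F(z, S) = 3 (F(z, S) = 3*1 = 3)
c(y) = 60 + 3*y (c(y) = (y - 5*(-4))*3 = (y + 20)*3 = (20 + y)*3 = 60 + 3*y)
q = -1129/13 (q = 10*(-56*(-1/91)) - 93 = 10*(8/13) - 93 = 80/13 - 93 = -1129/13 ≈ -86.846)
q + (-11804 + c(15))*((-8939 - 1*11433) + 7100) = -1129/13 + (-11804 + (60 + 3*15))*((-8939 - 1*11433) + 7100) = -1129/13 + (-11804 + (60 + 45))*((-8939 - 11433) + 7100) = -1129/13 + (-11804 + 105)*(-20372 + 7100) = -1129/13 - 11699*(-13272) = -1129/13 + 155269128 = 2018497535/13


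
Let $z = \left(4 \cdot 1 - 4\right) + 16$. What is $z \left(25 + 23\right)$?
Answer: $768$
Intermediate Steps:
$z = 16$ ($z = \left(4 - 4\right) + 16 = 0 + 16 = 16$)
$z \left(25 + 23\right) = 16 \left(25 + 23\right) = 16 \cdot 48 = 768$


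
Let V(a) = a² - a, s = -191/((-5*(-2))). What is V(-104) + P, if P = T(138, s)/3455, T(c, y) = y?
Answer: 377285809/34550 ≈ 10920.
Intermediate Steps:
s = -191/10 ≈ -19.100
P = -191/34550 (P = -191/10/3455 = -191/10*1/3455 = -191/34550 ≈ -0.0055282)
V(-104) + P = -104*(-1 - 104) - 191/34550 = -104*(-105) - 191/34550 = 10920 - 191/34550 = 377285809/34550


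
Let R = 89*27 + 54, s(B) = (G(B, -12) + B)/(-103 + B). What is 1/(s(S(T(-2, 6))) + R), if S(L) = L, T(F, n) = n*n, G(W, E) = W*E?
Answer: 67/165015 ≈ 0.00040602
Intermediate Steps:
G(W, E) = E*W
T(F, n) = n**2
s(B) = -11*B/(-103 + B) (s(B) = (-12*B + B)/(-103 + B) = (-11*B)/(-103 + B) = -11*B/(-103 + B))
R = 2457 (R = 2403 + 54 = 2457)
1/(s(S(T(-2, 6))) + R) = 1/(-11*6**2/(-103 + 6**2) + 2457) = 1/(-11*36/(-103 + 36) + 2457) = 1/(-11*36/(-67) + 2457) = 1/(-11*36*(-1/67) + 2457) = 1/(396/67 + 2457) = 1/(165015/67) = 67/165015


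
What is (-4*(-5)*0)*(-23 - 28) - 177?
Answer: -177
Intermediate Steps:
(-4*(-5)*0)*(-23 - 28) - 177 = (20*0)*(-51) - 177 = 0*(-51) - 177 = 0 - 177 = -177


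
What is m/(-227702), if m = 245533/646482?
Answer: -245533/147205244364 ≈ -1.6680e-6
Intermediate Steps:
m = 245533/646482 (m = 245533*(1/646482) = 245533/646482 ≈ 0.37980)
m/(-227702) = (245533/646482)/(-227702) = (245533/646482)*(-1/227702) = -245533/147205244364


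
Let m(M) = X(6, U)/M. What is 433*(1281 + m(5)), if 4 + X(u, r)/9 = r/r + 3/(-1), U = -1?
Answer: 2749983/5 ≈ 5.5000e+5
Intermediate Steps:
X(u, r) = -54 (X(u, r) = -36 + 9*(r/r + 3/(-1)) = -36 + 9*(1 + 3*(-1)) = -36 + 9*(1 - 3) = -36 + 9*(-2) = -36 - 18 = -54)
m(M) = -54/M
433*(1281 + m(5)) = 433*(1281 - 54/5) = 433*(6351/5) = 2749983/5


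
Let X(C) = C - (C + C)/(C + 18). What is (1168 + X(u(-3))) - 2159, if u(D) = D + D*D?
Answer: -1971/2 ≈ -985.50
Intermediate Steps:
u(D) = D + D**2
X(C) = C - 2*C/(18 + C)
(1168 + X(u(-3))) - 2159 = (1168 + (-3*(1 - 3))*(16 - 3*(1 - 3))/(18 - 3*(1 - 3))) - 2159 = (1168 + (-3*(-2))*(16 - 3*(-2))/(18 - 3*(-2))) - 2159 = (1168 + 6*(16 + 6)/(18 + 6)) - 2159 = (1168 + 6*22/24) - 2159 = (1168 + 6*(1/24)*22) - 2159 = (1168 + 11/2) - 2159 = 2347/2 - 2159 = -1971/2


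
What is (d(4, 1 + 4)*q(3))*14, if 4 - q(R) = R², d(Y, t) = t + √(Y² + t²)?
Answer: -350 - 70*√41 ≈ -798.22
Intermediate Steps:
q(R) = 4 - R²
(d(4, 1 + 4)*q(3))*14 = (((1 + 4) + √(4² + (1 + 4)²))*(4 - 1*3²))*14 = ((5 + √(16 + 5²))*(4 - 1*9))*14 = ((5 + √(16 + 25))*(4 - 9))*14 = ((5 + √41)*(-5))*14 = (-25 - 5*√41)*14 = -350 - 70*√41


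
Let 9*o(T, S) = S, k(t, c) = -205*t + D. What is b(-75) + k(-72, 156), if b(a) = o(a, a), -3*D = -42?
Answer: 44297/3 ≈ 14766.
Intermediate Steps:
D = 14 (D = -⅓*(-42) = 14)
k(t, c) = 14 - 205*t (k(t, c) = -205*t + 14 = 14 - 205*t)
o(T, S) = S/9
b(a) = a/9
b(-75) + k(-72, 156) = (⅑)*(-75) + (14 - 205*(-72)) = -25/3 + (14 + 14760) = -25/3 + 14774 = 44297/3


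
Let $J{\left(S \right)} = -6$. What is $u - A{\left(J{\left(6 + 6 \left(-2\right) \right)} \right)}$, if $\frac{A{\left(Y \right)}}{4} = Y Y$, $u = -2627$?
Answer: $-2771$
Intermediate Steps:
$A{\left(Y \right)} = 4 Y^{2}$ ($A{\left(Y \right)} = 4 Y Y = 4 Y^{2}$)
$u - A{\left(J{\left(6 + 6 \left(-2\right) \right)} \right)} = -2627 - 4 \left(-6\right)^{2} = -2627 - 4 \cdot 36 = -2627 - 144 = -2771$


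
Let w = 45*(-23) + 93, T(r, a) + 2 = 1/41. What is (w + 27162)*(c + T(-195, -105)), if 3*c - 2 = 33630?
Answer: 12049567060/41 ≈ 2.9389e+8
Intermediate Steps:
c = 33632/3 (c = ⅔ + (⅓)*33630 = ⅔ + 11210 = 33632/3 ≈ 11211.)
T(r, a) = -81/41 (T(r, a) = -2 + 1/41 = -81/41)
w = -942 (w = -1035 + 93 = -942)
(w + 27162)*(c + T(-195, -105)) = (-942 + 27162)*(33632/3 - 81/41) = 26220*(1378669/123) = 12049567060/41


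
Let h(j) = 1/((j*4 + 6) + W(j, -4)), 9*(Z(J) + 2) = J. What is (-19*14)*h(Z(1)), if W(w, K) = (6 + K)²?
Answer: -1197/11 ≈ -108.82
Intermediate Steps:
Z(J) = -2 + J/9
h(j) = 1/(10 + 4*j) (h(j) = 1/((j*4 + 6) + (6 - 4)²) = 1/((4*j + 6) + 2²) = 1/((6 + 4*j) + 4) = 1/(10 + 4*j))
(-19*14)*h(Z(1)) = (-19*14)*(1/(2*(5 + 2*(-2 + (⅑)*1)))) = -133/(5 + 2*(-2 + ⅑)) = -133/(5 + 2*(-17/9)) = -133/(5 - 34/9) = -133/11/9 = -133*9/11 = -266*9/22 = -1197/11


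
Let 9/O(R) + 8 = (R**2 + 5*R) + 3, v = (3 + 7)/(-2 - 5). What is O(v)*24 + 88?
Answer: 3664/55 ≈ 66.618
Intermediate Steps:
v = -10/7 (v = 10/(-7) = 10*(-1/7) = -10/7 ≈ -1.4286)
O(R) = 9/(-5 + R**2 + 5*R) (O(R) = 9/(-8 + ((R**2 + 5*R) + 3)) = 9/(-8 + (3 + R**2 + 5*R)) = 9/(-5 + R**2 + 5*R))
O(v)*24 + 88 = (9/(-5 + (-10/7)**2 + 5*(-10/7)))*24 + 88 = (9/(-5 + 100/49 - 50/7))*24 + 88 = (9/(-495/49))*24 + 88 = (9*(-49/495))*24 + 88 = -49/55*24 + 88 = -1176/55 + 88 = 3664/55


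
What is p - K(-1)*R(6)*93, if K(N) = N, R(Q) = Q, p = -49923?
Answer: -49365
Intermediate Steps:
p - K(-1)*R(6)*93 = -49923 - (-1)*6*93 = -49923 - (-1)*558 = -49923 - 1*(-558) = -49923 + 558 = -49365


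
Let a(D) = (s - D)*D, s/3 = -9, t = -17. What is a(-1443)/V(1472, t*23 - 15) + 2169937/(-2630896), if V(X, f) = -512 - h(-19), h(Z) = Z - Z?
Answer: 41988806393/10523584 ≈ 3990.0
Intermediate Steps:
s = -27 (s = 3*(-9) = -27)
h(Z) = 0
a(D) = D*(-27 - D) (a(D) = (-27 - D)*D = D*(-27 - D))
V(X, f) = -512 (V(X, f) = -512 - 1*0 = -512 + 0 = -512)
a(-1443)/V(1472, t*23 - 15) + 2169937/(-2630896) = -1*(-1443)*(27 - 1443)/(-512) + 2169937/(-2630896) = -1*(-1443)*(-1416)*(-1/512) + 2169937*(-1/2630896) = -2043288*(-1/512) - 2169937/2630896 = 255411/64 - 2169937/2630896 = 41988806393/10523584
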